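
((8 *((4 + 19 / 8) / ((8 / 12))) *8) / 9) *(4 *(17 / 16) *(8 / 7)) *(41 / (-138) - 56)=-8980964 / 483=-18594.13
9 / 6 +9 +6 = 33 / 2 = 16.50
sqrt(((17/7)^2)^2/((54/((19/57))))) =289 * sqrt(2)/882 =0.46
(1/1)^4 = 1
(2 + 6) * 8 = 64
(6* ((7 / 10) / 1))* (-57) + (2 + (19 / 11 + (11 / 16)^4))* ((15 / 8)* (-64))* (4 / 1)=-240568041 / 112640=-2135.72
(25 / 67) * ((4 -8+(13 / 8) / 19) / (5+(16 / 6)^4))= -172125 / 6548312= -0.03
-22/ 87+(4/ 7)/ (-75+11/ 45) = -4601/ 17661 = -0.26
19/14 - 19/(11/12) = -2983/154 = -19.37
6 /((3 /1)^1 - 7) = -3 /2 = -1.50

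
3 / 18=1 / 6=0.17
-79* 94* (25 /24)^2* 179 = -415391875 /288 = -1442332.90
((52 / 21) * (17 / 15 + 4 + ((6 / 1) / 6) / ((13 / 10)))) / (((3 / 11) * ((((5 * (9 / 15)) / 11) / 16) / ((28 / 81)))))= 35653376 / 32805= 1086.83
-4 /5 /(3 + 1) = -1 /5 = -0.20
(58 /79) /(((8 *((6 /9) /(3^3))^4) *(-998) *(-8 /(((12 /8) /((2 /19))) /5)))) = 88.14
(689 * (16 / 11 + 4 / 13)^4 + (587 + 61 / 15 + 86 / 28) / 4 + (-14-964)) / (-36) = -157126501206293 / 972708216480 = -161.54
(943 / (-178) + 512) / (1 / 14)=631351 / 89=7093.83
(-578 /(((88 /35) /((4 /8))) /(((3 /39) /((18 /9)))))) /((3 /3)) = -10115 /2288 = -4.42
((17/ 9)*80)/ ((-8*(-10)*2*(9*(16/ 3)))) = 17/ 864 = 0.02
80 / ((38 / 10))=400 / 19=21.05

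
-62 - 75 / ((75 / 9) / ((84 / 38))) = -1556 / 19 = -81.89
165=165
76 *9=684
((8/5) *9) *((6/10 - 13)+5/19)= -174.77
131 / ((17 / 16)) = 2096 / 17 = 123.29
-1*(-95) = 95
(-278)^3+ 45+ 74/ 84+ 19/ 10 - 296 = -2255946023/ 105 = -21485200.22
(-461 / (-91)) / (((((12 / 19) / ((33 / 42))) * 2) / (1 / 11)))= 0.29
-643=-643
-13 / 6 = -2.17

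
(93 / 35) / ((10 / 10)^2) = 93 / 35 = 2.66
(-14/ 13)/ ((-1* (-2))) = -7/ 13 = -0.54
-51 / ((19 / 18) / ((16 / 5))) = -14688 / 95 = -154.61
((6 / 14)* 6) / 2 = 1.29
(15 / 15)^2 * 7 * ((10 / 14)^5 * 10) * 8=104.12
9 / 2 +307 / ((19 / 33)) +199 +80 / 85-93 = 644.65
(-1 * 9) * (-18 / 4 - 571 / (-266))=2817 / 133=21.18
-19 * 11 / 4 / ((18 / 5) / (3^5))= -28215 / 8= -3526.88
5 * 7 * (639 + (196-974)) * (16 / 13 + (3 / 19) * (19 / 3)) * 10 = -1410850 / 13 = -108526.92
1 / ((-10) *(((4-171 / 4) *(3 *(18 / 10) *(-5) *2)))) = -1 / 20925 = -0.00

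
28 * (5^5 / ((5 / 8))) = 140000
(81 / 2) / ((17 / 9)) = 729 / 34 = 21.44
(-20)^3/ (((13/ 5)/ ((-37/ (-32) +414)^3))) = -1465428702578125/ 6656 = -220166571901.76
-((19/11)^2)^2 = -130321/14641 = -8.90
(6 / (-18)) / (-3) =0.11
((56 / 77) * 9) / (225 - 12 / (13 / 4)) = 312 / 10549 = 0.03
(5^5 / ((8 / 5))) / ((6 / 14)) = 109375 / 24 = 4557.29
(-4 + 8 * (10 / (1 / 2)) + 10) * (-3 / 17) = -498 / 17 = -29.29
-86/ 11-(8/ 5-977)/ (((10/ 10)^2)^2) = 53217/ 55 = 967.58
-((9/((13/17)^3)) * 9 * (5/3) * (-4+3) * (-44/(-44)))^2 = -439907195025/4826809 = -91138.31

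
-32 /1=-32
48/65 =0.74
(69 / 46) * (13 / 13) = 3 / 2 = 1.50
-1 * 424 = -424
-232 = -232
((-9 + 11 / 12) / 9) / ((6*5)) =-97 / 3240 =-0.03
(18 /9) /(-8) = -1 /4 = -0.25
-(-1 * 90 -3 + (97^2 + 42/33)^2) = -10714929916/121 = -88553139.80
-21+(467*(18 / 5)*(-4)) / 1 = -33729 / 5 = -6745.80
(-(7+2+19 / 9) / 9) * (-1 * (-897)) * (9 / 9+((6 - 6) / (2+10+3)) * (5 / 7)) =-29900 / 27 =-1107.41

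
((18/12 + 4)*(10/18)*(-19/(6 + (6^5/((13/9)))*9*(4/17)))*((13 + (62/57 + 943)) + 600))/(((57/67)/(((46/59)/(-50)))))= 166243830467/1144433103750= 0.15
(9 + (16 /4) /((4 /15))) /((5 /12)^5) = 5971968 /3125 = 1911.03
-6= -6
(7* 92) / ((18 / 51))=5474 / 3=1824.67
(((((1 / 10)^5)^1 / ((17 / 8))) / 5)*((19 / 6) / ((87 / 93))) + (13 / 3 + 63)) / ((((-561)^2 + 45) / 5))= 4149416863 / 3879490950000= 0.00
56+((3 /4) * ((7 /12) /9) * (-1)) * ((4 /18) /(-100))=3628807 /64800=56.00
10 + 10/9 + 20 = 280/9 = 31.11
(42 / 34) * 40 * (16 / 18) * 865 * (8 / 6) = 7750400 / 153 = 50656.21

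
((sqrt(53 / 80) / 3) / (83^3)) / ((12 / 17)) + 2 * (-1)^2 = 17 * sqrt(265) / 411686640 + 2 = 2.00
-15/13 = -1.15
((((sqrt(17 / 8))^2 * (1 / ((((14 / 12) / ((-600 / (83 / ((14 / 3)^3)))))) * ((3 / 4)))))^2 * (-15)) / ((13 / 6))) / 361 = -17763558400000 / 290970693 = -61049.30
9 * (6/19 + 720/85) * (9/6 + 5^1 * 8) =1059993/323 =3281.71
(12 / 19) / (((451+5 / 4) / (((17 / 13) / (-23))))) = -272 / 3425643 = -0.00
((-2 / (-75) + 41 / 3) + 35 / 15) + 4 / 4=17.03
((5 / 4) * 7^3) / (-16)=-1715 / 64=-26.80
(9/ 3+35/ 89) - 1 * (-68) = 71.39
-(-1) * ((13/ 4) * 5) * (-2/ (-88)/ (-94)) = -65/ 16544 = -0.00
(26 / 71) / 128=13 / 4544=0.00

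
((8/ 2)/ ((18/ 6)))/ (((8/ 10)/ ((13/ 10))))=2.17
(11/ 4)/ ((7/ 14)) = 11/ 2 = 5.50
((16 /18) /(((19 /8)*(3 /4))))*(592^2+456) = 89835520 /513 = 175117.97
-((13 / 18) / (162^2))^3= -2197 / 105416259632460288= -0.00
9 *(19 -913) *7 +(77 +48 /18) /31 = -5237707 /93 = -56319.43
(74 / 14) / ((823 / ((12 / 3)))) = 148 / 5761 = 0.03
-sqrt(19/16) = -sqrt(19)/4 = -1.09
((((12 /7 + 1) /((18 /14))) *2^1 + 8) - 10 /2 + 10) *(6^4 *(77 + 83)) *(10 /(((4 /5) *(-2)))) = -22320000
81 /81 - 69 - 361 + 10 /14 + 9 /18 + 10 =-5849 /14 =-417.79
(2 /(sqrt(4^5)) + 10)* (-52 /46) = -91 /8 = -11.38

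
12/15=4/5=0.80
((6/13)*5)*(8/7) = 240/91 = 2.64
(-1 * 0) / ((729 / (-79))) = 0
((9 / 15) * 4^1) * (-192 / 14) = -1152 / 35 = -32.91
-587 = -587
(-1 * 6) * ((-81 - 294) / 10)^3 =1265625 / 4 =316406.25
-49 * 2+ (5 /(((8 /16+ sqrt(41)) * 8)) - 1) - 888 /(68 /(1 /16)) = -2212895 /22168+ 5 * sqrt(41) /326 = -99.73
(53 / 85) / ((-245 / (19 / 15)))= -1007 / 312375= -0.00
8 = 8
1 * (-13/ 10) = -13/ 10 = -1.30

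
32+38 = 70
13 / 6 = 2.17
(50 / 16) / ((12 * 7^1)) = 25 / 672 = 0.04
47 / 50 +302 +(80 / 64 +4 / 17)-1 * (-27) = 563423 / 1700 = 331.43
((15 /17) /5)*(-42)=-126 /17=-7.41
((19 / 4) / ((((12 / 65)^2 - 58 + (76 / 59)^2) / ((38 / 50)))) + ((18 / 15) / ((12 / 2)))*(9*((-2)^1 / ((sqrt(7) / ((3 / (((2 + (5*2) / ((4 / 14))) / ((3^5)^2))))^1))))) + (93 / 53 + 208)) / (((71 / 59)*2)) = -2619.63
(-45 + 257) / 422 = 106 / 211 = 0.50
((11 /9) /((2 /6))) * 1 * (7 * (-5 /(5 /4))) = -308 /3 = -102.67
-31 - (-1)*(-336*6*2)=-4063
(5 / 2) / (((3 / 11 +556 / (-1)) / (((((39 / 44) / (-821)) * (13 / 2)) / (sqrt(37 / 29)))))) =2535 * sqrt(1073) / 2971113616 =0.00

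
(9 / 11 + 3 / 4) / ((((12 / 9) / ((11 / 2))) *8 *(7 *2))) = 207 / 3584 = 0.06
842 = 842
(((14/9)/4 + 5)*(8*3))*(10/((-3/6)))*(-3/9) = 7760/9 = 862.22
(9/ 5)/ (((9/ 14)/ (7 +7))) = 196/ 5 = 39.20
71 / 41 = 1.73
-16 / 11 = -1.45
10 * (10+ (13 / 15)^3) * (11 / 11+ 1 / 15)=1150304 / 10125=113.61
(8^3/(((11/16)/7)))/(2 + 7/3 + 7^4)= 10752/4961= 2.17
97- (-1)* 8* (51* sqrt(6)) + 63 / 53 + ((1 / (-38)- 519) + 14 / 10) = 579.95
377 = 377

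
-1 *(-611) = 611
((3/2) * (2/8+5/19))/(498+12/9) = 351/227696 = 0.00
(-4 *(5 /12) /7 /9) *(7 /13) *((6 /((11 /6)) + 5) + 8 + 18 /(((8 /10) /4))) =-5845 /3861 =-1.51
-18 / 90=-0.20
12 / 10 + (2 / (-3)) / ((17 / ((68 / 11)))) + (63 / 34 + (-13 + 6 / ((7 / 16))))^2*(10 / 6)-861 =-7935516833 / 9346260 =-849.06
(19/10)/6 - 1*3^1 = -161/60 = -2.68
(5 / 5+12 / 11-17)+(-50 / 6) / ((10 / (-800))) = 21508 / 33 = 651.76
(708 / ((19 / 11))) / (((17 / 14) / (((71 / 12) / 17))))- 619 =-2753823 / 5491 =-501.52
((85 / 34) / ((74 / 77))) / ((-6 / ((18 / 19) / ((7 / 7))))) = -1155 / 2812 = -0.41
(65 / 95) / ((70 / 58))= 377 / 665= 0.57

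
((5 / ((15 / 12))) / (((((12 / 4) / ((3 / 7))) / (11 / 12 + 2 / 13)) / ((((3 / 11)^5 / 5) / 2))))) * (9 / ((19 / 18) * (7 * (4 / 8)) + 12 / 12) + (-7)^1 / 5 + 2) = 28771929 / 123840166450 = 0.00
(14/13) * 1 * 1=14/13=1.08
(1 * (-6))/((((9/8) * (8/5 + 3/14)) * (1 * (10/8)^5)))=-229376/238125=-0.96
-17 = -17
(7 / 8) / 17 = 7 / 136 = 0.05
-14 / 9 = -1.56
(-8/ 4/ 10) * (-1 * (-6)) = -6/ 5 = -1.20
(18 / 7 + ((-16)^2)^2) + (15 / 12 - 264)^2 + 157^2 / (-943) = 14210632273 / 105616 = 134550.00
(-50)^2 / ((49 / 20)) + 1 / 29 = 1450049 / 1421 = 1020.44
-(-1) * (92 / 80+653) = 13083 / 20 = 654.15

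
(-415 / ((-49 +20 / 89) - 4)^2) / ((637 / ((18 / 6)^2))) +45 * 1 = 45.00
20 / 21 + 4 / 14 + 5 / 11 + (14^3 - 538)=509977 / 231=2207.69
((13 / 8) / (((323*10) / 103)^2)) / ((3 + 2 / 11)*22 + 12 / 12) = 137917 / 5925887200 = 0.00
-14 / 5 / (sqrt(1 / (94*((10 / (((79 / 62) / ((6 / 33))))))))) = -56*sqrt(6330665) / 4345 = -32.43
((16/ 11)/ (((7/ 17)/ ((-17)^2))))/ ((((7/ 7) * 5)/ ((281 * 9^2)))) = 1789196688/ 385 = 4647264.12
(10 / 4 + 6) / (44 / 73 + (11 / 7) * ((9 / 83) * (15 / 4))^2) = 478757944 / 48583667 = 9.85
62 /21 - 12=-190 /21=-9.05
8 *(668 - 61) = 4856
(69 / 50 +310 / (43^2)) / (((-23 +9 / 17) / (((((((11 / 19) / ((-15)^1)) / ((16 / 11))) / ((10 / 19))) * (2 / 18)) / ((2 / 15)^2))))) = 0.02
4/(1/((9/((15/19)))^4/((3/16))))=225194688/625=360311.50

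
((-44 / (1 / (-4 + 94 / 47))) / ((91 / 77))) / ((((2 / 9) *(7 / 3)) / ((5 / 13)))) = 65340 / 1183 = 55.23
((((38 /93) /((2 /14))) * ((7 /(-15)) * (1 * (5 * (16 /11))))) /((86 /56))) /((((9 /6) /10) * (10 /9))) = -1668352 /43989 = -37.93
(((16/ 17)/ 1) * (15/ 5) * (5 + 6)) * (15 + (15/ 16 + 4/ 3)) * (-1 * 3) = -27357/ 17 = -1609.24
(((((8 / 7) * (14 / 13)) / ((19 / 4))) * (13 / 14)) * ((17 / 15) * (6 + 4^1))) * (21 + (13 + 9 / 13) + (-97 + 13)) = -697408 / 5187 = -134.45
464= 464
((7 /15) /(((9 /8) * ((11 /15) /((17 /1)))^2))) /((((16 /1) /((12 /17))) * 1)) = 1190 /121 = 9.83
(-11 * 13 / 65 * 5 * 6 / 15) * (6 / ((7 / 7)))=-132 / 5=-26.40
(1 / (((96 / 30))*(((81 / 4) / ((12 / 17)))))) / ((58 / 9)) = 5 / 2958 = 0.00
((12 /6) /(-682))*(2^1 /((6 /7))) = -7 /1023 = -0.01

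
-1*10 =-10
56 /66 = 28 /33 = 0.85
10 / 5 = 2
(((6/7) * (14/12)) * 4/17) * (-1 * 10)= -40/17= -2.35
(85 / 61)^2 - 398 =-1473733 / 3721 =-396.06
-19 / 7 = -2.71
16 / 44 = 4 / 11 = 0.36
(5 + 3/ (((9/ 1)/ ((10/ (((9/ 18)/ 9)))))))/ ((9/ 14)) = 910/ 9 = 101.11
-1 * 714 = -714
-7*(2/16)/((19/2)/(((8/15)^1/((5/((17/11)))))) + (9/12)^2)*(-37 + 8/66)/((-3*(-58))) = 144823/45442188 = 0.00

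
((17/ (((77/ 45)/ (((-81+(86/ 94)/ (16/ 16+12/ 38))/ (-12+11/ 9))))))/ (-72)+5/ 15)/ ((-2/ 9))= 3.13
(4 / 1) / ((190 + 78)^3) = 1 / 4812208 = 0.00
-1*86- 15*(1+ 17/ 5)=-152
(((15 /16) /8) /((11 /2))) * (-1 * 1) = -15 /704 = -0.02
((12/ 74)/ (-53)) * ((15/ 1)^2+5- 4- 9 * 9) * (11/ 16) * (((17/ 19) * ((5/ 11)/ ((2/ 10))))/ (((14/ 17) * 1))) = -3142875/ 4173008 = -0.75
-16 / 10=-8 / 5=-1.60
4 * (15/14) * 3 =12.86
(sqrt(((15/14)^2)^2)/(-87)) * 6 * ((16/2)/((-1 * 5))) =180/1421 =0.13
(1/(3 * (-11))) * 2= -0.06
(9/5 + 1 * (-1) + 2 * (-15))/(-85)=146/425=0.34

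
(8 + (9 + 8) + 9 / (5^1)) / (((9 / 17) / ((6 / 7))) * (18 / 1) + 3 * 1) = 1139 / 600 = 1.90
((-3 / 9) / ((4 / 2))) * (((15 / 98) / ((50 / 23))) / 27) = -23 / 52920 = -0.00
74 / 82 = 37 / 41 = 0.90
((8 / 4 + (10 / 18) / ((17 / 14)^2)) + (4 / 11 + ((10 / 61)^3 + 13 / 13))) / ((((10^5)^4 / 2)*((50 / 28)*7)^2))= 24319436677 / 50735573367187500000000000000000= 0.00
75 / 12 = 25 / 4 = 6.25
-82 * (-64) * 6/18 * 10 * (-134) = -7032320/3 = -2344106.67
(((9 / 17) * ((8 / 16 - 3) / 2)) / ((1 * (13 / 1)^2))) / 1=-45 / 11492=-0.00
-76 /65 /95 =-4 /325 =-0.01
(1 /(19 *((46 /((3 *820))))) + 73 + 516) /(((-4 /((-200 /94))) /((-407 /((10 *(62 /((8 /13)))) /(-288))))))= 303147535680 /8277217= 36624.33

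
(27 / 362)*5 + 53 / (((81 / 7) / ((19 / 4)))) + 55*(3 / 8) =5014543 / 117288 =42.75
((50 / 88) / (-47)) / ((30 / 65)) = -325 / 12408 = -0.03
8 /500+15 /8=1891 /1000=1.89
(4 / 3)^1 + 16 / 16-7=-14 / 3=-4.67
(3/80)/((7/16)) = 3/35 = 0.09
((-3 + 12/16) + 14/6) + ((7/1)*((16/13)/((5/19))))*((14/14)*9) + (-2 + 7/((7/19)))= 243149/780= 311.73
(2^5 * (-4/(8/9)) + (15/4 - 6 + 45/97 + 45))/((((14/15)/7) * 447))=-195525/115624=-1.69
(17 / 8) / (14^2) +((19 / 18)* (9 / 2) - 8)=-5079 / 1568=-3.24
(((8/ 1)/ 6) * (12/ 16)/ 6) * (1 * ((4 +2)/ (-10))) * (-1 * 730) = 73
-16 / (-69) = 16 / 69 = 0.23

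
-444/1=-444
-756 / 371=-108 / 53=-2.04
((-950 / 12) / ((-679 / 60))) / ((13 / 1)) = 4750 / 8827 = 0.54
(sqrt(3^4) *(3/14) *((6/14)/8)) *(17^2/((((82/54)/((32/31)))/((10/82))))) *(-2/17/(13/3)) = -0.07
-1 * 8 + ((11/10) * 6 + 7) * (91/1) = 6148/5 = 1229.60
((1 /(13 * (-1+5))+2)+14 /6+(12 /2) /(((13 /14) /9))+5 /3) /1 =3337 /52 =64.17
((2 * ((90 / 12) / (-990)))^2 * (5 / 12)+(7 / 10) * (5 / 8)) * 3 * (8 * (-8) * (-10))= 914960 / 1089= 840.18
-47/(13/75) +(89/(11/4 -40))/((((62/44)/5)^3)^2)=-8664923428853225/1719094630097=-5040.40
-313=-313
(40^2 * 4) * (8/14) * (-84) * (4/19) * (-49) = 60211200/19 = 3169010.53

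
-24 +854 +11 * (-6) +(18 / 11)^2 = 92768 / 121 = 766.68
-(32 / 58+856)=-24840 / 29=-856.55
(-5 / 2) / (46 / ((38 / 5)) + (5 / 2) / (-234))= -4446 / 10745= -0.41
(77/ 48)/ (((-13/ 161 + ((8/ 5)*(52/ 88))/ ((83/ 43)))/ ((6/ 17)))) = 56592305/ 40888536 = 1.38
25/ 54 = 0.46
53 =53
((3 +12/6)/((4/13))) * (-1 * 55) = -3575/4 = -893.75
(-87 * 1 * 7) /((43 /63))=-38367 /43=-892.26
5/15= 1/3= 0.33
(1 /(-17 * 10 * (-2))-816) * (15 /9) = -277439 /204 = -1360.00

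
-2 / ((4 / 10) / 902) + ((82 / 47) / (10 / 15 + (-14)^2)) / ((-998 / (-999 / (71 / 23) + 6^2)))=-4430829714917 / 982446170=-4510.00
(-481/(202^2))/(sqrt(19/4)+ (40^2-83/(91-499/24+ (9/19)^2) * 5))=-285527841899655160/38612063730115069420221+ 179114507004121 * sqrt(19)/77224127460230138840442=-0.00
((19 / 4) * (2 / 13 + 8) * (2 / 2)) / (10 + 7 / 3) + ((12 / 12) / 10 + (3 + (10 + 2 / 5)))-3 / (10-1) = 23531 / 1443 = 16.31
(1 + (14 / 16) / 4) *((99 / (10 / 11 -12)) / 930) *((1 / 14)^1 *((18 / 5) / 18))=-14157 / 84716800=-0.00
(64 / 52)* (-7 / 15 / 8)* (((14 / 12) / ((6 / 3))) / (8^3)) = -49 / 599040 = -0.00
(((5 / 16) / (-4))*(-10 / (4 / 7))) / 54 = 175 / 6912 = 0.03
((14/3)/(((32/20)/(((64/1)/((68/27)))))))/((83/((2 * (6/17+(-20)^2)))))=206640/289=715.02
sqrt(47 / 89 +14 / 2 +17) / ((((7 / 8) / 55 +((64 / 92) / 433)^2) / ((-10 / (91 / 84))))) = -1745597585600*sqrt(194287) / 267800919633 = -2873.12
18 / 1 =18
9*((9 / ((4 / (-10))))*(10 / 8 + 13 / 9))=-545.62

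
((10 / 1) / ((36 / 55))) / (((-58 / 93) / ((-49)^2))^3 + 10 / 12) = 340185274279117575 / 18555560414834371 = 18.33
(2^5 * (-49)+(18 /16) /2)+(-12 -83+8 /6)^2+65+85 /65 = 13613773 /1872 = 7272.31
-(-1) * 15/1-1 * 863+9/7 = -5927/7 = -846.71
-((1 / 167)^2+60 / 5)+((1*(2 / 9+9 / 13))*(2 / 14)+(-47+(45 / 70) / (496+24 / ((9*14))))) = -28021703085143 / 476008336440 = -58.87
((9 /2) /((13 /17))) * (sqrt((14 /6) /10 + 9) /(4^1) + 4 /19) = 306 /247 + 51 * sqrt(8310) /1040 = 5.71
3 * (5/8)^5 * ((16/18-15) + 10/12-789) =-45128125/196608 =-229.53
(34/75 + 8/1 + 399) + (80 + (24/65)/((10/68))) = 95543/195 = 489.96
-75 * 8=-600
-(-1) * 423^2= 178929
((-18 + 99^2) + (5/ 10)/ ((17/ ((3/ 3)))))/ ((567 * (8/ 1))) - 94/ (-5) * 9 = 132136619/ 771120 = 171.36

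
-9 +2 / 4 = -17 / 2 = -8.50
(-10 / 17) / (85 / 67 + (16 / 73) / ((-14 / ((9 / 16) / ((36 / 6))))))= -1369480 / 2950163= -0.46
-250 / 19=-13.16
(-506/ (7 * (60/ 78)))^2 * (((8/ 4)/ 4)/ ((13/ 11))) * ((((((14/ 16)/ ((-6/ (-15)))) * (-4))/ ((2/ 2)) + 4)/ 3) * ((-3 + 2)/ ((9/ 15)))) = 173912453/ 17640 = 9858.98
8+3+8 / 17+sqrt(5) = sqrt(5)+195 / 17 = 13.71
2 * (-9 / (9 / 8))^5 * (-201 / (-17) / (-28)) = 3293184 / 119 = 27673.82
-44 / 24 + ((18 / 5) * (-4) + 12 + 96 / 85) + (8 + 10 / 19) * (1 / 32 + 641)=423455399 / 77520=5462.53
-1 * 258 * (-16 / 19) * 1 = 4128 / 19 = 217.26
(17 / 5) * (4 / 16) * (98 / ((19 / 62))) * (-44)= -1136212 / 95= -11960.13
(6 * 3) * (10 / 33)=60 / 11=5.45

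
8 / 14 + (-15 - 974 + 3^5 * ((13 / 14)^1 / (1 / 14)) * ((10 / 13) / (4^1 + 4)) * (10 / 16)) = -178883 / 224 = -798.58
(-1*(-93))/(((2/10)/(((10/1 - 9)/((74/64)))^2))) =476160/1369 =347.82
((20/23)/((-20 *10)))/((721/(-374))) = 187/82915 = 0.00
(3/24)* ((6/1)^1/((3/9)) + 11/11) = 19/8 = 2.38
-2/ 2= -1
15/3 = 5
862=862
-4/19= -0.21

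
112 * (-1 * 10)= -1120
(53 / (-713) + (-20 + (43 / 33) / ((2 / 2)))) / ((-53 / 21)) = 3091690 / 415679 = 7.44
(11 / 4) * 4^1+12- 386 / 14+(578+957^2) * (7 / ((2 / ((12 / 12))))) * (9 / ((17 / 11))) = 4445586289 / 238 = 18678933.99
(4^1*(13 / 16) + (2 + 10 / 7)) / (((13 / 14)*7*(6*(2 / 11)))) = 2057 / 2184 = 0.94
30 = 30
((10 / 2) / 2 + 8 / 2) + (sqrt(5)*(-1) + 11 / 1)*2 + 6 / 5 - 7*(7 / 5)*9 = -117 / 2 - 2*sqrt(5) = -62.97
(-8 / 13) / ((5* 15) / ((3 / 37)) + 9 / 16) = -0.00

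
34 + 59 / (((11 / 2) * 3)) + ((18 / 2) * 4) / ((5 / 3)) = 9764 / 165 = 59.18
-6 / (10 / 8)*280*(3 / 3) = -1344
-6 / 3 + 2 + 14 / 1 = 14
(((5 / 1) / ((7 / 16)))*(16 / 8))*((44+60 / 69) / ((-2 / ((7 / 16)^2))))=-4515 / 46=-98.15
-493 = -493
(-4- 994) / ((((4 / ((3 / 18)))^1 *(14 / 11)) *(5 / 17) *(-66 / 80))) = 8483 / 63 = 134.65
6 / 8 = 3 / 4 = 0.75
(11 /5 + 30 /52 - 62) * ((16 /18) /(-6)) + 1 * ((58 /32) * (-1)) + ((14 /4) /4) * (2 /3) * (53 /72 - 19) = -207379 /56160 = -3.69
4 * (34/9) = 136/9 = 15.11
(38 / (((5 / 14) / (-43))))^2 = 523311376 / 25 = 20932455.04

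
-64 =-64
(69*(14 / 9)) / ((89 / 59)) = 71.15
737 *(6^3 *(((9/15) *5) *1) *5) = 2387880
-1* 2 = -2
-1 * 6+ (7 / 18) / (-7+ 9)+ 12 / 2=7 / 36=0.19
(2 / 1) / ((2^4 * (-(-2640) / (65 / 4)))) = 13 / 16896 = 0.00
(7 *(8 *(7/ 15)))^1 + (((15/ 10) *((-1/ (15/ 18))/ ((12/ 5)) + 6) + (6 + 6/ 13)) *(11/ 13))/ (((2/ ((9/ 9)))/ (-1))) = 403759/ 20280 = 19.91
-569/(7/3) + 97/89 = -151244/623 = -242.77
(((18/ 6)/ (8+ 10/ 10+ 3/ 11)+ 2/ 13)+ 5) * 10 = 12105/ 221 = 54.77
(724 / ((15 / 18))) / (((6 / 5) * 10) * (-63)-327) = -1448 / 1805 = -0.80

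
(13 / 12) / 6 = 13 / 72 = 0.18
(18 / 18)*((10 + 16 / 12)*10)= 340 / 3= 113.33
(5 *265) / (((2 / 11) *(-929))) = -14575 / 1858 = -7.84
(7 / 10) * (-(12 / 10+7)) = -287 / 50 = -5.74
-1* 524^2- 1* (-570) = -274006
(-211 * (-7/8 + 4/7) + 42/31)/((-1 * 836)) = -113549/1451296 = -0.08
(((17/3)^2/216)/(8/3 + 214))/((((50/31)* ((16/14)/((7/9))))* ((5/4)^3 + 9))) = 438991/16608442500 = 0.00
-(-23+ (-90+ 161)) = -48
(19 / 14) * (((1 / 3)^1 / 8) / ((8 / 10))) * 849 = 26885 / 448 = 60.01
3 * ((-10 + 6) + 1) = -9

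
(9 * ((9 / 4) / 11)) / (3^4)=1 / 44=0.02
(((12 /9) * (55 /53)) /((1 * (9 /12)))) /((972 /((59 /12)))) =3245 /347733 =0.01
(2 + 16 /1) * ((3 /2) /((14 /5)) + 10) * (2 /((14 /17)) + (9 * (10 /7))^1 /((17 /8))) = 2678895 /1666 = 1607.98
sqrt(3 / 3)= 1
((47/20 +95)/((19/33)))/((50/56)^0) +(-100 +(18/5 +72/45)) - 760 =-260573/380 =-685.72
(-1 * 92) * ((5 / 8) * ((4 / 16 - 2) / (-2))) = -805 / 16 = -50.31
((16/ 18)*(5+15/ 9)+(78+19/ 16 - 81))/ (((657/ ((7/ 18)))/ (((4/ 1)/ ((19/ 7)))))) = 87073/ 24266952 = 0.00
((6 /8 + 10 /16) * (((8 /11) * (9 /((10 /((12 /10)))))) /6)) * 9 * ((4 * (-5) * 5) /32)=-81 /16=-5.06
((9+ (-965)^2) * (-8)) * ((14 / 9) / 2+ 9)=-655588736 / 9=-72843192.89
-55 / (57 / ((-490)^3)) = 113520964.91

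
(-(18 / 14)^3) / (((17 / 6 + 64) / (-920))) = 4024080 / 137543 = 29.26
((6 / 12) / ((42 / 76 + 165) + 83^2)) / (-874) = -1 / 12331358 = -0.00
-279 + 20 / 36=-2506 / 9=-278.44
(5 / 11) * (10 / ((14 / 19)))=475 / 77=6.17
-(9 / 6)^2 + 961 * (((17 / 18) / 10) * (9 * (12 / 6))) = 32629 / 20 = 1631.45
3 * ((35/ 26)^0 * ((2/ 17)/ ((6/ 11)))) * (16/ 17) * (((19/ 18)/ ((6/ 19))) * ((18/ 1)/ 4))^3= 517504691/ 249696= 2072.54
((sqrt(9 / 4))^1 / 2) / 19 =0.04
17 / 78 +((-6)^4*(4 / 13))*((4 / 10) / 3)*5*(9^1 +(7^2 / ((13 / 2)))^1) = 4458461 / 1014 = 4396.90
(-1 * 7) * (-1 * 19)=133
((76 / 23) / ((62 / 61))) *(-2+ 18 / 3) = 9272 / 713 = 13.00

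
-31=-31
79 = 79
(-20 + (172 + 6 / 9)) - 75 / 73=33209 / 219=151.64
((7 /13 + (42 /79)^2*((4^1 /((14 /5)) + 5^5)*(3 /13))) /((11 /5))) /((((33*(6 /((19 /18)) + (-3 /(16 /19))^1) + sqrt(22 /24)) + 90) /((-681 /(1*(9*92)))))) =-3026449343805300 /6335375229522053 + 217503688065440*sqrt(33) /437140890837021657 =-0.47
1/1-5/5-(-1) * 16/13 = 16/13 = 1.23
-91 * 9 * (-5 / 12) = 1365 / 4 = 341.25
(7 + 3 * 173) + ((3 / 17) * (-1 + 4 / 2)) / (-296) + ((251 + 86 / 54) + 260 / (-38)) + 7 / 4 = 1996724995 / 2581416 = 773.50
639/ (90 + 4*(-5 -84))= -2.40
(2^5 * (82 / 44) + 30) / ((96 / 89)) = 43877 / 528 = 83.10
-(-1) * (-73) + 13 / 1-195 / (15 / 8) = -164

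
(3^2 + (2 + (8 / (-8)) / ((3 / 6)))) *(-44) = -396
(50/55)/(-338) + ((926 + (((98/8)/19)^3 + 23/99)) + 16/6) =6824254188683/7344507456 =929.16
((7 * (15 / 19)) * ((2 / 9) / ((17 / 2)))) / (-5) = -28 / 969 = -0.03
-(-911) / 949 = 911 / 949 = 0.96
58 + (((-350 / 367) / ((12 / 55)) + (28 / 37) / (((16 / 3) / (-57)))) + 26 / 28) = 53005021 / 1140636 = 46.47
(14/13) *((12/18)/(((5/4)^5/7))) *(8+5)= 200704/9375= 21.41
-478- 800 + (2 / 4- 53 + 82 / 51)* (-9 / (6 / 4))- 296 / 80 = -165979 / 170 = -976.35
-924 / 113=-8.18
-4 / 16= -1 / 4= -0.25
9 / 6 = 1.50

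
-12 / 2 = -6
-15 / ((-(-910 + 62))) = -15 / 848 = -0.02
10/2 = 5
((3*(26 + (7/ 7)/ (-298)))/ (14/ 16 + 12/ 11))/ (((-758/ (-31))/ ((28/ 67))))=443810136/ 654555361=0.68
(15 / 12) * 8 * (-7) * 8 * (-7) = 3920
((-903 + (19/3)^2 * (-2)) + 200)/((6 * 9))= -7049/486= -14.50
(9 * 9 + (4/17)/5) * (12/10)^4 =8928144/53125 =168.06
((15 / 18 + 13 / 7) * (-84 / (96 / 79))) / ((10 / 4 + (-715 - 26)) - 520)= 8927 / 60408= 0.15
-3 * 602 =-1806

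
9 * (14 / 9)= 14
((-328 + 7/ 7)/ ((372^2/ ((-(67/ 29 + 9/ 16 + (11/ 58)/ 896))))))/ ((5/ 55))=59673031/ 799059968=0.07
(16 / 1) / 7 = 16 / 7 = 2.29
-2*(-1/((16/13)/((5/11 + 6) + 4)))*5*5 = 424.72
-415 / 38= -10.92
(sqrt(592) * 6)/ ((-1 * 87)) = -8 * sqrt(37)/ 29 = -1.68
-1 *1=-1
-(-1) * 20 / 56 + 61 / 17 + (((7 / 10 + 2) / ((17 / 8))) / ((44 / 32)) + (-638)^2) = 5328269701 / 13090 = 407048.87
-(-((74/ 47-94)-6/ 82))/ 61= -178245/ 117547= -1.52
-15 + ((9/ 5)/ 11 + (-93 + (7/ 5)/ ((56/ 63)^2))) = -373347/ 3520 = -106.06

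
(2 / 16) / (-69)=-1 / 552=-0.00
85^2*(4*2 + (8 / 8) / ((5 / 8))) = 69360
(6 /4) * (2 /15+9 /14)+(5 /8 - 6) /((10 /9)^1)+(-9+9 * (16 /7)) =4423 /560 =7.90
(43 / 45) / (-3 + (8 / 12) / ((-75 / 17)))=-215 / 709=-0.30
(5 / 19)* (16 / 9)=80 / 171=0.47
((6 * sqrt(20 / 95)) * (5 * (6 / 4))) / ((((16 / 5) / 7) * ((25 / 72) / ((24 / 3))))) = 4536 * sqrt(19) / 19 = 1040.63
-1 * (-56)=56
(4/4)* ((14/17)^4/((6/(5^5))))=60025000/250563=239.56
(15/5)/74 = 3/74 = 0.04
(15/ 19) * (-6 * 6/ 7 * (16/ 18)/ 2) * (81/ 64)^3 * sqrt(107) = -37.84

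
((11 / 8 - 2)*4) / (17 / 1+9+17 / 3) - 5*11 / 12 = -1063 / 228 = -4.66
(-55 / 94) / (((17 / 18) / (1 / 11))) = -45 / 799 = -0.06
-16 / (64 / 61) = -61 / 4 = -15.25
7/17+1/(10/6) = 86/85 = 1.01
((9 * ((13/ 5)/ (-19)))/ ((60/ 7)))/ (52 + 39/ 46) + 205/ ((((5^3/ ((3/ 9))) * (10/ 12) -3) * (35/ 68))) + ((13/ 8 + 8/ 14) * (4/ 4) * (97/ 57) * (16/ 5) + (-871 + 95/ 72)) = -23732913944809/ 27711268200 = -856.44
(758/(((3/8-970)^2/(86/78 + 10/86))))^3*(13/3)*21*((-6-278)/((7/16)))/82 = -2215126538771122884857298944/3240428482852074357677326076074569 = -0.00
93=93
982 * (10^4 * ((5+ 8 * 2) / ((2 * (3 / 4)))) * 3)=412440000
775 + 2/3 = 2327/3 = 775.67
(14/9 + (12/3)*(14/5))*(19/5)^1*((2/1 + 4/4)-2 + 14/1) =10906/15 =727.07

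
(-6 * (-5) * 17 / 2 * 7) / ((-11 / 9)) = -1460.45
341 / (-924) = -31 / 84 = -0.37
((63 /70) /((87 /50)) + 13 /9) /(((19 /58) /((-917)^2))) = 861070336 /171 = 5035499.04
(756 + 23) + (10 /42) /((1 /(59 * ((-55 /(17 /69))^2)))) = 1417775042 /2023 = 700828.00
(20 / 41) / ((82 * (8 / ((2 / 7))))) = 5 / 23534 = 0.00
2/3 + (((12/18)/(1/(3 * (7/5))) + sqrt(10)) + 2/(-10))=sqrt(10) + 49/15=6.43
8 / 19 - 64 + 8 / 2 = -1132 / 19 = -59.58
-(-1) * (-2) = -2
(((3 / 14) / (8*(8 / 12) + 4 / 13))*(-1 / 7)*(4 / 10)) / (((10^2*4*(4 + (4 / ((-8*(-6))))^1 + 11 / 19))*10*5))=-0.00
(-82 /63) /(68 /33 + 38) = -451 /13881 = -0.03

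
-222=-222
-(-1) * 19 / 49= 19 / 49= 0.39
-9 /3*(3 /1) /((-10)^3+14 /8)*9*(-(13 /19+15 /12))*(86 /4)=-3.37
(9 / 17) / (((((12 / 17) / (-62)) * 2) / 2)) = -93 / 2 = -46.50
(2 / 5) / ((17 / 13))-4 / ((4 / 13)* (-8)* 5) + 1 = 1109 / 680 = 1.63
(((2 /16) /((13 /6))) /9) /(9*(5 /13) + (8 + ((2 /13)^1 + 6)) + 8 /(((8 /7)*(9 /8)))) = 0.00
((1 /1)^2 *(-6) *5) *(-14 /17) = 24.71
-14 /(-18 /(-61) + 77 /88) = -6832 /571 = -11.96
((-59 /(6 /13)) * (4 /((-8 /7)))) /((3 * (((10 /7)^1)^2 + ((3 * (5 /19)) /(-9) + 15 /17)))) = 52.60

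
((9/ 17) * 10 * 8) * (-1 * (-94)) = 67680/ 17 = 3981.18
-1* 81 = -81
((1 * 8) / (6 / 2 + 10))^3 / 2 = 256 / 2197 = 0.12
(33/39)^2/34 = 121/5746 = 0.02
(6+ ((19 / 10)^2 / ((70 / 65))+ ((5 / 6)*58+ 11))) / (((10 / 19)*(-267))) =-5481101 / 11214000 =-0.49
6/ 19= 0.32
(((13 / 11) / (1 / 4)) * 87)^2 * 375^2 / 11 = 2878112250000 / 1331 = 2162368332.08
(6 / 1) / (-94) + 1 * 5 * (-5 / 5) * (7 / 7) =-238 / 47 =-5.06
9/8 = 1.12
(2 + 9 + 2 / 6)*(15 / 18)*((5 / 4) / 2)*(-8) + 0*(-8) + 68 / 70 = -14569 / 315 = -46.25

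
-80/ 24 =-10/ 3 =-3.33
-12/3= -4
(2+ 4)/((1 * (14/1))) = 3/7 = 0.43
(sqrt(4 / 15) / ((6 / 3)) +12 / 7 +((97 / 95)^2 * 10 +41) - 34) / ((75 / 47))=47 * sqrt(15) / 1125 +11366057 / 947625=12.16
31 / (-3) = -31 / 3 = -10.33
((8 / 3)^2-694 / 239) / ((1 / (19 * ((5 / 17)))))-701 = -24773717 / 36567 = -677.49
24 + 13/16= 24.81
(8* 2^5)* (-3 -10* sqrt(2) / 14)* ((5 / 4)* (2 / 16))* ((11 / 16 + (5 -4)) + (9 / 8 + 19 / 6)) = -1435 / 2 -1025* sqrt(2) / 6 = -959.09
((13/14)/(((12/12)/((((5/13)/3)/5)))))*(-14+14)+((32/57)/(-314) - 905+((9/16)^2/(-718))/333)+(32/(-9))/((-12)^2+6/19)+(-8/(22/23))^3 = -496458537587027926199/333178836067072512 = -1490.07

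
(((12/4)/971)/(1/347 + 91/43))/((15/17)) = 14921/9030300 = 0.00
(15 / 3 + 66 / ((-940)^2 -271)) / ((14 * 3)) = 1472237 / 12366606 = 0.12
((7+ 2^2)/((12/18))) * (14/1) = 231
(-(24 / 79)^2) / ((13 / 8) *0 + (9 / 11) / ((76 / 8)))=-6688 / 6241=-1.07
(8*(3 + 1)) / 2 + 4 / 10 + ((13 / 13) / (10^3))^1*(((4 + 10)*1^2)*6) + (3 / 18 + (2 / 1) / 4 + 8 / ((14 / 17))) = 141041 / 5250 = 26.86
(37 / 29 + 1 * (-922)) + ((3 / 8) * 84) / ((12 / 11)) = -206909 / 232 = -891.85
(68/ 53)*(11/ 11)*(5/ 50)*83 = 2822/ 265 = 10.65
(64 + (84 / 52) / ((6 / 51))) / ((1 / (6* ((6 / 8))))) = 18189 / 52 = 349.79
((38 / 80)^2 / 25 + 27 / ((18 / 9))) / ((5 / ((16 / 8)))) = 540361 / 100000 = 5.40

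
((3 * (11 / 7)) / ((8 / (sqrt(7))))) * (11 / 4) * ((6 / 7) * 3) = 3267 * sqrt(7) / 784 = 11.03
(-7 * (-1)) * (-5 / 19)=-35 / 19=-1.84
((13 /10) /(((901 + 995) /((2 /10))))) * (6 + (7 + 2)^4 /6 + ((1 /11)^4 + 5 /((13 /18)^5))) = 12230638081253 /79283439549600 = 0.15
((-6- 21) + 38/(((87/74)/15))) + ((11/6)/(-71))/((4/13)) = 22619861/49416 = 457.74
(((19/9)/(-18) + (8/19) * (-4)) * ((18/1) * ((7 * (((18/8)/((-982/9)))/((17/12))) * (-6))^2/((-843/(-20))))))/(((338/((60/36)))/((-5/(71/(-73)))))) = -32533481216250/4463399918820349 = -0.01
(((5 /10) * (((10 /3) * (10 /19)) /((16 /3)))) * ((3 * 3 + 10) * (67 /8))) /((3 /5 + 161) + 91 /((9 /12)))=0.09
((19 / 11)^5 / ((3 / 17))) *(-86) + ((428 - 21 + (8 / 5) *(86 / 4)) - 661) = -18630785684 / 2415765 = -7712.17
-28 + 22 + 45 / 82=-447 / 82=-5.45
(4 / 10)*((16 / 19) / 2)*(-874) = -736 / 5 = -147.20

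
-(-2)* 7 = 14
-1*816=-816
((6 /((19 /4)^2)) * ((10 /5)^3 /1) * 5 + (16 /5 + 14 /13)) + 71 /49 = 16.36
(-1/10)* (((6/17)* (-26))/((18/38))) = 494/255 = 1.94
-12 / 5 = -2.40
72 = 72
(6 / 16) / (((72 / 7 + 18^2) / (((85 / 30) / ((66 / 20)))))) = 119 / 123552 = 0.00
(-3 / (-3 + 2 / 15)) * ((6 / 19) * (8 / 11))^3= 4976640 / 392561147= 0.01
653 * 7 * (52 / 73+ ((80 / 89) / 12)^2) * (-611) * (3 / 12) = -2608710048217 / 5204097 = -501280.06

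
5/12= 0.42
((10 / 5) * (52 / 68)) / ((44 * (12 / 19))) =0.06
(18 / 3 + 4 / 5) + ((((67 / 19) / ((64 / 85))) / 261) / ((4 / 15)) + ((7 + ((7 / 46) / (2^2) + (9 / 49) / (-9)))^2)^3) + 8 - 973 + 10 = 526029085169063621268413145305497 / 4439420428195334202218250240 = 118490.49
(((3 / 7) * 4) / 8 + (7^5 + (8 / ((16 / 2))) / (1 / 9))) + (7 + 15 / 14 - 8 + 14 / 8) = 470905 / 28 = 16818.04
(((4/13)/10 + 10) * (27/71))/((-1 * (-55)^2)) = -17604/13960375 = -0.00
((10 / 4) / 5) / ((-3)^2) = 1 / 18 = 0.06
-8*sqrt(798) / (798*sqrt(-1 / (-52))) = -8*sqrt(10374) / 399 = -2.04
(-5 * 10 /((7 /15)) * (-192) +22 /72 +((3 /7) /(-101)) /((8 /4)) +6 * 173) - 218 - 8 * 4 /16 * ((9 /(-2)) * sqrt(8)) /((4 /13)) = 117 * sqrt(2) /2 +544462363 /25452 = 21474.46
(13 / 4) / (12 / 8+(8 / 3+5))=39 / 110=0.35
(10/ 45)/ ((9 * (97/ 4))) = 8/ 7857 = 0.00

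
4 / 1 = 4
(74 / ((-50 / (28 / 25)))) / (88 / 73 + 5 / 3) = -6132 / 10625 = -0.58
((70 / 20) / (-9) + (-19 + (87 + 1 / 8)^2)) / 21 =4361113 / 12096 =360.54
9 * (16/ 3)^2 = 256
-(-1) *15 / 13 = 15 / 13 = 1.15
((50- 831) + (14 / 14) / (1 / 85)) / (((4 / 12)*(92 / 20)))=-10440 / 23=-453.91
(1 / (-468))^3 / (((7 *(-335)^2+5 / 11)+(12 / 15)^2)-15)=-275 / 22143701559200832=-0.00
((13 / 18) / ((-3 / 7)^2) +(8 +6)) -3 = 2419 / 162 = 14.93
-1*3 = -3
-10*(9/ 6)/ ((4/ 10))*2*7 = -525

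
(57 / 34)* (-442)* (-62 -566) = 465348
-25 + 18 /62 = -766 /31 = -24.71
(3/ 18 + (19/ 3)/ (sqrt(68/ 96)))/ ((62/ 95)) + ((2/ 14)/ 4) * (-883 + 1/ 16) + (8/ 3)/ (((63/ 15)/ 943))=578.98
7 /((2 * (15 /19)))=133 /30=4.43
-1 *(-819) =819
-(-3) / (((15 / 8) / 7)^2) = 3136 / 75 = 41.81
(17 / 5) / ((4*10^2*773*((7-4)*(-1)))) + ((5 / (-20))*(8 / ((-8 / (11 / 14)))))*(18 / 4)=14348753 / 16233000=0.88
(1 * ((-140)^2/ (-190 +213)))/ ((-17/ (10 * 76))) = -14896000/ 391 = -38097.19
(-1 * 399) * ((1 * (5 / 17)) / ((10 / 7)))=-2793 / 34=-82.15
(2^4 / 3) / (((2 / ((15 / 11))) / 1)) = 40 / 11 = 3.64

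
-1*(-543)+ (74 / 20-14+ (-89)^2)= 84537 / 10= 8453.70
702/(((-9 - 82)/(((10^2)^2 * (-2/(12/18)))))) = 1620000/7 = 231428.57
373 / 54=6.91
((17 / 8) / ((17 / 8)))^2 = 1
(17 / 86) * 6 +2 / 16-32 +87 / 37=-360681 / 12728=-28.34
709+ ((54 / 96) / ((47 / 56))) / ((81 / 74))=709.61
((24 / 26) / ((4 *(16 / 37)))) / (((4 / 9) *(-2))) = -999 / 1664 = -0.60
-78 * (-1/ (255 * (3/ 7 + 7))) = 7/ 170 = 0.04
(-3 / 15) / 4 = -1 / 20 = -0.05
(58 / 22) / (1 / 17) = 493 / 11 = 44.82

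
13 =13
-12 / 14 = -6 / 7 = -0.86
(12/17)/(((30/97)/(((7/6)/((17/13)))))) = 2.04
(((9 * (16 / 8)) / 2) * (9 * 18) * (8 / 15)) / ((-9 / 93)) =-40176 / 5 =-8035.20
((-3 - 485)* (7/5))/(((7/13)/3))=-19032/5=-3806.40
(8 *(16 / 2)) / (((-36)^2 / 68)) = 272 / 81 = 3.36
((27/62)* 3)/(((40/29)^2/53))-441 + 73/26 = -518157431/1289600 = -401.80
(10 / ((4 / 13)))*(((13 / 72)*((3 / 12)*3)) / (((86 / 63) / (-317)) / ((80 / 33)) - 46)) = -9375275 / 97994824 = -0.10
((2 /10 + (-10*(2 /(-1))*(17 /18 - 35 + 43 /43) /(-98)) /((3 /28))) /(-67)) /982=-8527 /8882190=-0.00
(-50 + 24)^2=676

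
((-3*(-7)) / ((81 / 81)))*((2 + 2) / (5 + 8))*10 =840 / 13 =64.62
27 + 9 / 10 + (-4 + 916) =9399 / 10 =939.90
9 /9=1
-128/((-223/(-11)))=-1408/223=-6.31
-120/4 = -30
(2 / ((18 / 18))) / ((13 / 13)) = 2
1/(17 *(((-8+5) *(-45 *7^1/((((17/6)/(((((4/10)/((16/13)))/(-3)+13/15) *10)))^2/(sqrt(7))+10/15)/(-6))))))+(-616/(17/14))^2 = 632545562863/2457945 - 34 *sqrt(7)/164336445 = 257347.32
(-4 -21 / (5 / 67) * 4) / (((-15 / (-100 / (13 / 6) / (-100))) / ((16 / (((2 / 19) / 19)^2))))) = 5888424064 / 325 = 18118227.89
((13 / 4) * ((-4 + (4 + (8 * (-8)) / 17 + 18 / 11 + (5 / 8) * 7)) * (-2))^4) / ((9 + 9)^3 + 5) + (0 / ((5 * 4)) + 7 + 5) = 6874346803231873 / 562228327924736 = 12.23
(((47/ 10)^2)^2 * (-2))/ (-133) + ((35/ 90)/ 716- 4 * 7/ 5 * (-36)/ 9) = 15929601983/ 535657500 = 29.74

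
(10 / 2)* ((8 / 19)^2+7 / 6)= 14555 / 2166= 6.72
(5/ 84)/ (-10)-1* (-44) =7391/ 168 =43.99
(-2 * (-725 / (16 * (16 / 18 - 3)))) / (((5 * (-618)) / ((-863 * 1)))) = -375405 / 31312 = -11.99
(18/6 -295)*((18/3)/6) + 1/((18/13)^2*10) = -945911/3240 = -291.95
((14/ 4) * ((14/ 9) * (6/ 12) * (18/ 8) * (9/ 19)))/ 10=441/ 1520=0.29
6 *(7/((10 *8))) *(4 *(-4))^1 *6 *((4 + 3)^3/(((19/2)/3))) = -518616/95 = -5459.12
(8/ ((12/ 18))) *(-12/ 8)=-18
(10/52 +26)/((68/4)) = 1.54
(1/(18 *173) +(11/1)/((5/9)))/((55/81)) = 2774619/95150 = 29.16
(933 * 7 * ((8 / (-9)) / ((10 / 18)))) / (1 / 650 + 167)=-6792240 / 108551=-62.57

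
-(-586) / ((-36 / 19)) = -5567 / 18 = -309.28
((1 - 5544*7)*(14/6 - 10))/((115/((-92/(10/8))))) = -14280976/75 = -190413.01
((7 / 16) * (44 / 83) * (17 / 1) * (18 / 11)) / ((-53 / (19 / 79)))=-20349 / 695042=-0.03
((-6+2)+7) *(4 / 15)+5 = 29 / 5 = 5.80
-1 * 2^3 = -8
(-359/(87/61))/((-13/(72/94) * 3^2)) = 87596/53157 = 1.65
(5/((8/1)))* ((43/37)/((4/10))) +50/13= 43575/7696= 5.66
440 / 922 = 0.48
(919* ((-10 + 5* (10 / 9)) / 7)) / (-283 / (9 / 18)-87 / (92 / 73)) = 3381920 / 3680649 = 0.92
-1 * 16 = -16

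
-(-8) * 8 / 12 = 16 / 3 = 5.33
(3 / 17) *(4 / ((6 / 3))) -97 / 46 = -1373 / 782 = -1.76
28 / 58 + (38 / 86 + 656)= 656.92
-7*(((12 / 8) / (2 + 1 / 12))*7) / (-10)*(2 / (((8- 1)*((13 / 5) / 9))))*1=3.49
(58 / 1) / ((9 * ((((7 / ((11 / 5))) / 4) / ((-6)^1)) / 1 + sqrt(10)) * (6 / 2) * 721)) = 5104 / 128989269 + 449152 * sqrt(10) / 1504874805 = 0.00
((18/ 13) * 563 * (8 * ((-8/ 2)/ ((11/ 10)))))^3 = -11662308417104.49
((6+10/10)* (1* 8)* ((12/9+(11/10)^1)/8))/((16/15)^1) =511/32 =15.97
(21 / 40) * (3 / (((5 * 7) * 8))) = 9 / 1600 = 0.01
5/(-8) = -5/8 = -0.62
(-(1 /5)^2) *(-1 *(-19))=-19 /25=-0.76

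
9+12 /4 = 12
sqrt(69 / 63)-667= -667+sqrt(483) / 21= -665.95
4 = 4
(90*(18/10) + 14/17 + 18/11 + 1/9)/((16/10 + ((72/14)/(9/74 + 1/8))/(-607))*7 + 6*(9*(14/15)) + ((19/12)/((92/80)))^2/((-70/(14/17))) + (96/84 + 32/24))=227233680414545/88111240717357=2.58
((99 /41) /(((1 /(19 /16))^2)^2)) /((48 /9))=38705337 /42991616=0.90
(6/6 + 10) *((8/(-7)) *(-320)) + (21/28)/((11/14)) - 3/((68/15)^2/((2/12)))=2865322883/712096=4023.79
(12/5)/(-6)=-2/5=-0.40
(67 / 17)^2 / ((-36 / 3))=-4489 / 3468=-1.29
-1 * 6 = -6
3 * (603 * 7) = 12663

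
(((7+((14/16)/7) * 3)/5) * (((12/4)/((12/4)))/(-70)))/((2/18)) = -531/2800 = -0.19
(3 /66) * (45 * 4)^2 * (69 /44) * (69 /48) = 3213675 /968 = 3319.91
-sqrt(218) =-14.76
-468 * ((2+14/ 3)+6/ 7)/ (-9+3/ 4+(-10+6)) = 98592/ 343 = 287.44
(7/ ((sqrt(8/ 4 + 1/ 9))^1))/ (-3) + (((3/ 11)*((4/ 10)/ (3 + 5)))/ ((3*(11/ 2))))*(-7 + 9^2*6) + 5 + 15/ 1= 24679/ 1210 - 7*sqrt(19)/ 19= 18.79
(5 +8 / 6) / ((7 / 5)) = 95 / 21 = 4.52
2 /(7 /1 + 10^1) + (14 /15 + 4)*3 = 1268 /85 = 14.92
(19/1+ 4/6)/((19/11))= 649/57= 11.39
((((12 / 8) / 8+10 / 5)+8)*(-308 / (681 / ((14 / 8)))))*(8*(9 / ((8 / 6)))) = -790713 / 1816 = -435.41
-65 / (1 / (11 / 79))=-715 / 79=-9.05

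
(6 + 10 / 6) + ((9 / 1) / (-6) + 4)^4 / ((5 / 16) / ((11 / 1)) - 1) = -5564 / 171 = -32.54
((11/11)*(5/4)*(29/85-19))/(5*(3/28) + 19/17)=-11102/787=-14.11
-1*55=-55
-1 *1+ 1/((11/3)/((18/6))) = -2/11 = -0.18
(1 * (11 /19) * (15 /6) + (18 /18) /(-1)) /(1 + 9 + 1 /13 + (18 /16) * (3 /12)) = 3536 /81871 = 0.04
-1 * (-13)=13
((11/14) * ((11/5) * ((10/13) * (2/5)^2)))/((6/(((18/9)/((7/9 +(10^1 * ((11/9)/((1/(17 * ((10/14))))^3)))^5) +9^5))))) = 1615285233889310907/114306435266364966070879001156303905418450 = 0.00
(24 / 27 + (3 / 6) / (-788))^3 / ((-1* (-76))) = 1999899757799 / 216875133794304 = 0.01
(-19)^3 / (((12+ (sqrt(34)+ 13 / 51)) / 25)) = -5465765625 / 302191+ 446006475*sqrt(34) / 302191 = -9481.17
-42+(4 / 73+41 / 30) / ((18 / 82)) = -700187 / 19710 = -35.52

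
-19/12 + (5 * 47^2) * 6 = 795221/12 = 66268.42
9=9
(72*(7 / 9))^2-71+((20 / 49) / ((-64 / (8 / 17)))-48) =5026317 / 1666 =3017.00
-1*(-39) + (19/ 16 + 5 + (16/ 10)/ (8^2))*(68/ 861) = 97147/ 2460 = 39.49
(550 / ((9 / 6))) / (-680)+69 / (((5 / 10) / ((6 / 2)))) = 42173 / 102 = 413.46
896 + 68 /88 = 19729 /22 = 896.77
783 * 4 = 3132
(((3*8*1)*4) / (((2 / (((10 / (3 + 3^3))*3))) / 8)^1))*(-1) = -384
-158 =-158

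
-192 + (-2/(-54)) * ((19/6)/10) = -311021/1620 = -191.99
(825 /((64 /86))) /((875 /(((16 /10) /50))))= 1419 /35000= 0.04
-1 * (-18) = 18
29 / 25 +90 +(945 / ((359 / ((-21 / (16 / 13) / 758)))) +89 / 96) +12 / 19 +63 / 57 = 290875904003 / 3102190800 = 93.76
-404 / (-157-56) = 404 / 213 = 1.90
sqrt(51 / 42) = sqrt(238) / 14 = 1.10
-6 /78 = -1 /13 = -0.08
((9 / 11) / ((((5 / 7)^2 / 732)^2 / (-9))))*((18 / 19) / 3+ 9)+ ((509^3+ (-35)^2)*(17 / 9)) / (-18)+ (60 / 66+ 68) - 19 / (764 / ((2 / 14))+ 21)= -326205366051576016 / 2103976875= -155042277.28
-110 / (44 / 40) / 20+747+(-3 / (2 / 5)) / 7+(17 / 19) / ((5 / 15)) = 197801 / 266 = 743.61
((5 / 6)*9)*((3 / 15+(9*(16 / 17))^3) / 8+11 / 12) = 45344929 / 78608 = 576.85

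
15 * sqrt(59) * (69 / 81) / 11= 115 * sqrt(59) / 99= 8.92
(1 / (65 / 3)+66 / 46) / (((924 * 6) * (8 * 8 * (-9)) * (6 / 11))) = -41 / 48222720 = -0.00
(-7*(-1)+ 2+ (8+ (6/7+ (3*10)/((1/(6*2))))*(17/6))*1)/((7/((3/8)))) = 5457/98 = 55.68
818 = 818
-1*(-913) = 913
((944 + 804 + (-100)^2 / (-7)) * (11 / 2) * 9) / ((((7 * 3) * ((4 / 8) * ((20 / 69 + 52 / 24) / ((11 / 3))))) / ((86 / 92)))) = 11633908 / 5537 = 2101.12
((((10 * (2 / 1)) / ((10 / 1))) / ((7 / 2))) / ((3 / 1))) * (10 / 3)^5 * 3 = 400000 / 1701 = 235.16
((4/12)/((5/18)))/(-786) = -1/655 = -0.00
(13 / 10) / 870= 13 / 8700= 0.00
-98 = -98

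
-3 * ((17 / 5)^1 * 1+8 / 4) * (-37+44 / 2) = 243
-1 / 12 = -0.08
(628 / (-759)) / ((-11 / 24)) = 5024 / 2783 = 1.81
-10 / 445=-2 / 89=-0.02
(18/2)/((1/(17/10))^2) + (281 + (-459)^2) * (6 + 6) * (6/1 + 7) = 3291009801/100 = 32910098.01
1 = 1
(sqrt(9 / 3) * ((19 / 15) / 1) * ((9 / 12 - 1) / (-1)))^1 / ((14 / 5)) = 19 * sqrt(3) / 168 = 0.20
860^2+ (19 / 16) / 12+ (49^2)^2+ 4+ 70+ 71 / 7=8742028165 / 1344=6504485.24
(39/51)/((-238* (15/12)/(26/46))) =-338/232645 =-0.00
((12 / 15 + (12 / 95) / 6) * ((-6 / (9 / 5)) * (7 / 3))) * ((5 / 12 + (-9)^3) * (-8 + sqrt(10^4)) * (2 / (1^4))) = 146392792 / 171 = 856098.20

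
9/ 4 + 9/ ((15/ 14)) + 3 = 273/ 20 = 13.65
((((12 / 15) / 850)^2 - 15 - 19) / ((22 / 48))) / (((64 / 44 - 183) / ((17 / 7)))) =3684749904 / 3713171875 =0.99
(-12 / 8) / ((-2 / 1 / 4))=3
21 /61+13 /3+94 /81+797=3966823 /4941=802.84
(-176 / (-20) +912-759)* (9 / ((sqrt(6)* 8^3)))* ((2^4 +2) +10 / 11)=31551* sqrt(6) / 3520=21.96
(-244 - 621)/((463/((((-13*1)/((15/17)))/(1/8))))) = 305864/1389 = 220.20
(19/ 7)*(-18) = -342/ 7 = -48.86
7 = 7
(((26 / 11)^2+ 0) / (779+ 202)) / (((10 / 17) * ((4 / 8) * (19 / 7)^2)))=563108 / 214255305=0.00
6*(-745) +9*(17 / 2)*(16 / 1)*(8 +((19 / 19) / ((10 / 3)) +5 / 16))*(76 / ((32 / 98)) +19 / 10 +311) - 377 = 1149446321 / 200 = 5747231.60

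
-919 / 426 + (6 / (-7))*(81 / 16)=-77491 / 11928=-6.50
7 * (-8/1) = -56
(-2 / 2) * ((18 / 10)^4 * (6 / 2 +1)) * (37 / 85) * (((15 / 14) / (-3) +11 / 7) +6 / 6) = -15050934 / 371875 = -40.47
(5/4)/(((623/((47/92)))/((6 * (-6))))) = -2115/57316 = -0.04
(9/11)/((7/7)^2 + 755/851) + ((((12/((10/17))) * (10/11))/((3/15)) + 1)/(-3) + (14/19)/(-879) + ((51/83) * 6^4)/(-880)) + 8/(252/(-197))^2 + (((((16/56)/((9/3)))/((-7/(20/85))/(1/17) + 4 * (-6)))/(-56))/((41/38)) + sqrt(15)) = -188765825588676814876/7036771695541402815 + sqrt(15) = -22.95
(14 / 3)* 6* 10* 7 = 1960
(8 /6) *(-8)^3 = -2048 /3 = -682.67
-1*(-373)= 373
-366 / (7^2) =-366 / 49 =-7.47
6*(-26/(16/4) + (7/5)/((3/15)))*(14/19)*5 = 11.05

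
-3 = -3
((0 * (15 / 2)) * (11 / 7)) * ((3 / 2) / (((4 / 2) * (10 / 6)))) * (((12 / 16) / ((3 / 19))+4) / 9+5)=0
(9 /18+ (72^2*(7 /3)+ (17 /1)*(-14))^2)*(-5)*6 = -4218364935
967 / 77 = 12.56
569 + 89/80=45609/80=570.11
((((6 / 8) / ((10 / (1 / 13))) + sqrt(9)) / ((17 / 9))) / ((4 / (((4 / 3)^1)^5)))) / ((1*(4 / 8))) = 3.35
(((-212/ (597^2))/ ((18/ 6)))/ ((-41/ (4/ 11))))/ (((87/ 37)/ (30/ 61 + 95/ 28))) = 52044940/ 17914041934173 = 0.00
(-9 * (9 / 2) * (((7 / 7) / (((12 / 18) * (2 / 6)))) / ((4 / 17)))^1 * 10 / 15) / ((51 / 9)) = -729 / 8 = -91.12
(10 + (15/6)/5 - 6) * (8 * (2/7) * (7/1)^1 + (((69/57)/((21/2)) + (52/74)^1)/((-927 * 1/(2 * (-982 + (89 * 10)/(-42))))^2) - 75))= -308645955615857/1243254854646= -248.26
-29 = -29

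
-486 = -486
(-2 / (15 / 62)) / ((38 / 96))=-1984 / 95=-20.88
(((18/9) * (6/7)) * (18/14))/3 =36/49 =0.73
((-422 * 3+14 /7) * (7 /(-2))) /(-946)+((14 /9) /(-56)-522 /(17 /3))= -28027633 /289476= -96.82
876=876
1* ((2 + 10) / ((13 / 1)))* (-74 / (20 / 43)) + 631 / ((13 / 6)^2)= -10518 / 845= -12.45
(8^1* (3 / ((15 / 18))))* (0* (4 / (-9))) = 0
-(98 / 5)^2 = -9604 / 25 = -384.16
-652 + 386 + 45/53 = -14053/53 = -265.15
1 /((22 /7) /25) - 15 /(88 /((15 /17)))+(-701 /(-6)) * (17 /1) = 8948941 /4488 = 1993.97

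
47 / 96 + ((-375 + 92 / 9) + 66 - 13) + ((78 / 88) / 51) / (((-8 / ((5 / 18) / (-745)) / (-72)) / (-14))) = -2497939261 / 8024544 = -311.29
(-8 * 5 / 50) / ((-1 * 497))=4 / 2485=0.00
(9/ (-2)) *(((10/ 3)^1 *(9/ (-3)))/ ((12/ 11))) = 41.25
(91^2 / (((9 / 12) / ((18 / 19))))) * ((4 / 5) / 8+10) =10036572 / 95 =105648.13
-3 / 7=-0.43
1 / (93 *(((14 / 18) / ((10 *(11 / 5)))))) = 66 / 217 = 0.30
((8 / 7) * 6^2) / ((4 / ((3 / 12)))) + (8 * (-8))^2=28690 / 7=4098.57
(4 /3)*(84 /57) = 112 /57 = 1.96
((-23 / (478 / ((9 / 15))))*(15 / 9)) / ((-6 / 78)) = 299 / 478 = 0.63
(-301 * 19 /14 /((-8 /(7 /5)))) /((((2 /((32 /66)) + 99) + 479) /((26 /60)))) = 74347 /1397100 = 0.05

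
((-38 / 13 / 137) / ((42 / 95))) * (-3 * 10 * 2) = 36100 / 12467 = 2.90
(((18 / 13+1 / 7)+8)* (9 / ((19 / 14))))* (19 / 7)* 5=78030 / 91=857.47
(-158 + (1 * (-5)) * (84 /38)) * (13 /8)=-10439 /38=-274.71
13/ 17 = 0.76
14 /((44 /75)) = 525 /22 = 23.86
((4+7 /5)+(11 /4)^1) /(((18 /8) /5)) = 163 /9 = 18.11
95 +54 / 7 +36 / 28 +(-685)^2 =469329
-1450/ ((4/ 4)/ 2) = -2900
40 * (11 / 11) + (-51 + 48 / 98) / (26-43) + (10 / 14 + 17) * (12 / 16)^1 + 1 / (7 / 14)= 48528 / 833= 58.26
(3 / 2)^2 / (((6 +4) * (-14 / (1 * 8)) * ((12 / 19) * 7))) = -57 / 1960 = -0.03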